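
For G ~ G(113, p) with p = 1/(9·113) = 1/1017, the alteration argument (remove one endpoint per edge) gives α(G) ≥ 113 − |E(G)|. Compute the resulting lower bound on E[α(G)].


E[|E(G)|] = C(113, 2)·p = 6328 · (1/1017) = 56/9.
E[α(G)] ≥ n − E[|E(G)|] = 113 − 56/9 = 961/9.
Numerically: ≈ 106.7778.
(This is only a lower bound; the true E[α(G)] may be larger.)

E[α(G)] ≥ 961/9 ≈ 106.7778.


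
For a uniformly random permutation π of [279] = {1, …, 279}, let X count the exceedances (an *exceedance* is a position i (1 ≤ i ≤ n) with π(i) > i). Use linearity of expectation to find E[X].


Write X = Σ_{i=1}^{279} X_i, where X_i = 1_{π(i) > i}.
For each fixed i, π(i) is uniform over {1, …, 279} (marginal of a uniform permutation), so P[π(i) > i] = (n − i)/n. Summing: Σ_{i=1}^{279} (n − i)/n = (0 + 1 + … + 278)/279 = 279(279 − 1)/(2·279) = (279 − 1)/2.
Hence E[X] = Σ_{i=1}^{279} (279 − i)/279 = 139 ≈ 139.000000.

E[X] = 139 = 139.000000.


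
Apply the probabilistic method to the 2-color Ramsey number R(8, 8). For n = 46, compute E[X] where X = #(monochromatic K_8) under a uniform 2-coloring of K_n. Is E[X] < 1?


E[X] = C(46, 8) · 2^{1 − 28} = 260932815 · 2^{−27} = 260932815/134217728.
As a reduced fraction: E[X] = 260932815/134217728 ≈ 1.9441.
Is E[X] < 1? NO.
Since E[X] ≥ 1, the first-moment bound is inconclusive at n = 46; it does NOT by itself certify R(8, 8) > 46.

E[X] = 260932815/134217728 ≈ 1.9441; E[X] ≥ 1; first-moment method inconclusive here.


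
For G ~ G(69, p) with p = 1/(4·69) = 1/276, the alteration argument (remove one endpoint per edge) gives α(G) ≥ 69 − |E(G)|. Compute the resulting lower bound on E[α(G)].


E[|E(G)|] = C(69, 2)·p = 2346 · (1/276) = 17/2.
E[α(G)] ≥ n − E[|E(G)|] = 69 − 17/2 = 121/2.
Numerically: ≈ 60.5000.
(This is only a lower bound; the true E[α(G)] may be larger.)

E[α(G)] ≥ 121/2 ≈ 60.5000.


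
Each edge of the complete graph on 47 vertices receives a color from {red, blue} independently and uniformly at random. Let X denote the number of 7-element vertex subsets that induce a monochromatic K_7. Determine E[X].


Let X = Σ_S X_S over the C(47, 7) = 62891499 subsets S of size 7, where X_S = 1 if the K_7 on S is monochromatic.
For a fixed S, the K_7 on S has C(7, 2) = 21 edges. P[all 21 edges red] = (1/2)^21, and likewise for blue, so P[monochromatic] = 2·(1/2)^21 = 2^{1 − 21} = 1/1048576.
By linearity of expectation: E[X] = C(47, 7) · 2^{1 − 21} = 62891499 · 1/1048576 = 62891499/1048576.
Numerically: E[X] ≈ 59.978007.

E[X] = C(47,7)·2^(1−C(7,2)) = 62891499/1048576 ≈ 59.978007.


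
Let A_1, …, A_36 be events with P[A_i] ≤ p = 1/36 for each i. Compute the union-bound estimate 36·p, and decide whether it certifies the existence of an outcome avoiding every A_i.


Union bound: P[∪_{i=1}^{36} A_i] ≤ Σ_i P[A_i] ≤ 36·p = 36·(1/36) = 1.
Numerically: 1 ≈ 1.0000000.
Is 1 < 1? NO.
Since the bound 1 is ≥ 1, the union bound is uninformative here; it does NOT by itself certify existence.

36·p = 1 ≈ 1.0000000; existence NOT certified by the union bound.


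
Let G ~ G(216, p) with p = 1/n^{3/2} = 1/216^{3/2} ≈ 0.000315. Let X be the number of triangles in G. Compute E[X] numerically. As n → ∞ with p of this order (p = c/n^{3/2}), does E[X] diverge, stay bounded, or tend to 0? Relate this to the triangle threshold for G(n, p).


Number of potential triangles: C(216, 3) = 1656360.
Each occurs with probability p³ ≈ (0.000315)³ ≈ 3.12578e-11.
By linearity: E[X] = C(216, 3)·p³ ≈ 1656360 · 3.12578e-11 ≈ 0.000.
Since α = 3/2 > 1, p = c/n^{3/2} = o(1/n) is below the triangle threshold p ~ 1/n. Asymptotically E[X] ~ (c³/6)·n^{3(1−α)} = (1³/6)·n^{-1.5} → 0, so by Markov's inequality G has no triangles w.h.p.

E[X] ≈ 0.000; in regime p = Θ(1/n^{3/2}) E[X] tends to 0 (below the triangle threshold p ~ 1/n).


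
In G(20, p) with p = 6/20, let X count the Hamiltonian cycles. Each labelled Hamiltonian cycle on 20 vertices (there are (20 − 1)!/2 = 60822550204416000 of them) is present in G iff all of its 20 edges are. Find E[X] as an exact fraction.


K_20 has (20 − 1)!/2 = 60822550204416000 labelled Hamiltonian cycles.
For each such Hamiltonian cycle H, let X_H = 1 if all 20 edges of H are present in G. Then P[X_H = 1] = p^{20} = (3/10)^{20} = 3486784401/100000000000000000000.
Summing the indicators: E[X] = Σ_H E[X_H] = 60822550204416000 · p^{20} = 60822550204416000 · 3486784401/100000000000000000000 = 51776152168407487821/24414062500000.
Numerically: E[X] ≈ 2.12075e+06.

E[X] = 60822550204416000 · (3/10)^{20} = 51776152168407487821/24414062500000 ≈ 2.12075e+06.


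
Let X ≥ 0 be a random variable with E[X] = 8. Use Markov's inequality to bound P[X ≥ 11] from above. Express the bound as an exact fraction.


μ = E[X] = 8, a = 11.
Markov: P[X ≥ 11] ≤ μ/a = (8)/11 = 8/11.
Numerically: ≈ 0.727273.
(Since a = 11 > μ = 8.000000, the bound 8/11 is < 1 and informative.)

P[X ≥ 11] ≤ 8/11 ≈ 0.727273.


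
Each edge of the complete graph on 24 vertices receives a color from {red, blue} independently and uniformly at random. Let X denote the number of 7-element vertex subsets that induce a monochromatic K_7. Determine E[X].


Let X = Σ_S X_S over the C(24, 7) = 346104 subsets S of size 7, where X_S = 1 if the K_7 on S is monochromatic.
For a fixed S, the K_7 on S has C(7, 2) = 21 edges. P[all 21 edges red] = (1/2)^21, and likewise for blue, so P[monochromatic] = 2·(1/2)^21 = 2^{1 − 21} = 1/1048576.
By linearity: E[X] = C(24, 7) · 2^{1 − 21} = 346104 · 1/1048576 = 43263/131072.
Numerically: E[X] ≈ 0.3301.

E[X] = C(24,7)·2^(1−C(7,2)) = 43263/131072 ≈ 0.3301.


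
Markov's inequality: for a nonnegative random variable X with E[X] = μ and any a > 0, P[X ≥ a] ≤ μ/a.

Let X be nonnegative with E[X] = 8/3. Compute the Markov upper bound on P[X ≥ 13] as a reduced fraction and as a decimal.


μ = E[X] = 8/3, a = 13.
Markov: P[X ≥ 13] ≤ μ/a = (8/3)/13 = 8/39.
Numerically: ≈ 0.205.
(Since a = 13 > μ = 2.667, the bound 8/39 is < 1 and informative.)

P[X ≥ 13] ≤ 8/39 ≈ 0.205.


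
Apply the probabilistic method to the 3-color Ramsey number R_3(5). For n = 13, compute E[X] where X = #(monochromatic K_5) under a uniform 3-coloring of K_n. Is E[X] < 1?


E[X] = C(13, 5) · 3^{1 − 10} = 1287 · 3^{−9} = 1287/19683.
As a reduced fraction: E[X] = 143/2187 ≈ 0.065386.
Is E[X] < 1? YES.
Since E[X] < 1, there exists a 3-coloring of K_{13} with no monochromatic K_5; hence R_3(5) > 13.

E[X] = 143/2187 ≈ 0.065386; E[X] < 1, so R_3(5) > 13.


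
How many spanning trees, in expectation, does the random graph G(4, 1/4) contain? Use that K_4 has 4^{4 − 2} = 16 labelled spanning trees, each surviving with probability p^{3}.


K_4 has 4^{4 − 2} = 16 labelled spanning trees.
For each such spanning tree H, let X_H = 1 if all 3 edges of H are present in G. Then P[X_H = 1] = p^{3} = (1/4)^{3} = 1/64.
By linearity of expectation: E[X] = Σ_H E[X_H] = 16 · p^{3} = 16 · 1/64 = 1/4.
Numerically: E[X] ≈ 0.25.

E[X] = 16 · (1/4)^{3} = 1/4 ≈ 0.25.


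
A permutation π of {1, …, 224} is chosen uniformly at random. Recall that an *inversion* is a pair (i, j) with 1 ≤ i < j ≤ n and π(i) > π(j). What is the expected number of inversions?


Write X = Σ X_I over the C(224, 2) = 24976 pairs i < j, with X_I the indicator of one inversion.
There are 24976 indicators.
For each fixed pair i < j, the values π(i) and π(j) are two distinct elements of {1, …, 224} in uniformly random order; by symmetry P[π(i) > π(j)] = 1/2.
By linearity: E[X] = 24976 · (1/2) = C(224, 2) · (1/2) = 24976/2 = 12488 ≈ 12488.00000.

E[X] = 12488 = 12488.00000.


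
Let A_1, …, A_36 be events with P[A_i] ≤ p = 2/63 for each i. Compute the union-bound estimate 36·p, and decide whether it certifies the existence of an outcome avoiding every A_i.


Union bound: P[∪_{i=1}^{36} A_i] ≤ Σ_i P[A_i] ≤ 36·p = 36·(2/63) = 8/7.
Numerically: 8/7 ≈ 1.14286.
Is 8/7 < 1? NO.
Since the bound 8/7 is ≥ 1, the union bound is uninformative here; it does NOT by itself certify existence.

36·p = 8/7 ≈ 1.14286; existence NOT certified by the union bound.


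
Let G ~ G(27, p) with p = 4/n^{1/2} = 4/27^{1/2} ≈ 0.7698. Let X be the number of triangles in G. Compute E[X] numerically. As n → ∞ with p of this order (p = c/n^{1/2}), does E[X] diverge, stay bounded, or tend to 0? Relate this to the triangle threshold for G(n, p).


Number of potential triangles: C(27, 3) = 2925.
Each occurs with probability p³ ≈ (0.7698)³ ≈ 4.56177990e-01.
By linearity: E[X] = C(27, 3)·p³ ≈ 2925 · 4.56177990e-01 ≈ 1334.320622.
Since α = 1/2 < 1, p = c/n^{1/2} ≫ 1/n is above the triangle threshold p ~ 1/n. Asymptotically E[X] ~ (c³/6)·n^{3(1−α)} = (4³/6)·n^{1.5} → ∞; triangles are abundant w.h.p.

E[X] ≈ 1334.320622; in regime p = Θ(1/n^{1/2}) E[X] diverges (above the triangle threshold p ~ 1/n).


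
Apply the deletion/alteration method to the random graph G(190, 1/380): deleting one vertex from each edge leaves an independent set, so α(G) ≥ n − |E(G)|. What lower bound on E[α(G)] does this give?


E[|E(G)|] = C(190, 2)·p = 17955 · (1/380) = 189/4.
E[α(G)] ≥ n − E[|E(G)|] = 190 − 189/4 = 571/4.
Numerically: ≈ 142.75000.
(This is only a lower bound; the true E[α(G)] may be larger.)

E[α(G)] ≥ 571/4 ≈ 142.75000.


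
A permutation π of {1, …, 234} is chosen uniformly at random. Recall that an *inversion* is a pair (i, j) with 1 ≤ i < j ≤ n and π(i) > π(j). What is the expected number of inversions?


Write X = Σ X_I over the C(234, 2) = 27261 pairs i < j, with X_I the indicator of one inversion.
There are 27261 indicators.
For each fixed pair i < j, the values π(i) and π(j) are two distinct elements of {1, …, 234} in uniformly random order; by symmetry P[π(i) > π(j)] = 1/2.
By linearity: E[X] = 27261 · (1/2) = C(234, 2) · (1/2) = 27261/2 = 27261/2 ≈ 13630.5000.

E[X] = 27261/2 = 13630.5000.


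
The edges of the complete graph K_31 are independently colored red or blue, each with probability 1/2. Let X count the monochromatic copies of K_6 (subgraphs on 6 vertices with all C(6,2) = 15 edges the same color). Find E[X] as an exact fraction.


Let X = Σ_S X_S over the C(31, 6) = 736281 subsets S of size 6, where X_S = 1 if the K_6 on S is monochromatic.
For a fixed S, the K_6 on S has C(6, 2) = 15 edges. P[all 15 edges red] = (1/2)^15, and likewise for blue, so P[monochromatic] = 2·(1/2)^15 = 2^{1 − 15} = 1/16384.
By linearity: E[X] = C(31, 6) · 2^{1 − 15} = 736281 · 1/16384 = 736281/16384.
Numerically: E[X] ≈ 44.93903.

E[X] = C(31,6)·2^(1−C(6,2)) = 736281/16384 ≈ 44.93903.


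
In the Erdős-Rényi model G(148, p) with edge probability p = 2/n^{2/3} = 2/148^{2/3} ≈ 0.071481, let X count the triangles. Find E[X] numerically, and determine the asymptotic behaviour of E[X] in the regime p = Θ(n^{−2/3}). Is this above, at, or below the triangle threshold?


Number of potential triangles: C(148, 3) = 529396.
Each occurs with probability p³ ≈ (0.071481)³ ≈ 3.6523009e-04.
By linearity: E[X] = C(148, 3)·p³ ≈ 529396 · 3.6523009e-04 ≈ 193.35135.
Since α = 2/3 < 1, p = c/n^{2/3} ≫ 1/n is above the triangle threshold p ~ 1/n. Asymptotically E[X] ~ (c³/6)·n^{3(1−α)} = (2³/6)·n^{1} → ∞; triangles are abundant w.h.p.

E[X] ≈ 193.35135; in regime p = Θ(1/n^{2/3}) E[X] diverges (above the triangle threshold p ~ 1/n).


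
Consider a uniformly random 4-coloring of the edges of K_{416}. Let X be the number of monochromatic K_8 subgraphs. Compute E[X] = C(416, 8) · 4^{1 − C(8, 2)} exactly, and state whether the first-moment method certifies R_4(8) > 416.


E[X] = C(416, 8) · 4^{1 − 28} = 20788229335792620 · 4^{−27} = 20788229335792620/18014398509481984.
As a reduced fraction: E[X] = 5197057333948155/4503599627370496 ≈ 1.1540.
Is E[X] < 1? NO.
Since E[X] ≥ 1, the first-moment bound is inconclusive at n = 416; it does NOT by itself certify R_4(8) > 416.

E[X] = 5197057333948155/4503599627370496 ≈ 1.1540; E[X] ≥ 1; first-moment method inconclusive here.


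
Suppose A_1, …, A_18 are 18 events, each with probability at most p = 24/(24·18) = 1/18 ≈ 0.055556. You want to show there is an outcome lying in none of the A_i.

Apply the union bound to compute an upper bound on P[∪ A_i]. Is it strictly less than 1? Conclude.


Union bound: P[∪_{i=1}^{18} A_i] ≤ Σ_i P[A_i] ≤ 18·p = 18·(1/18) = 1.
Numerically: 1 ≈ 1.000000.
Is 1 < 1? NO.
Since the bound 1 is ≥ 1, the union bound is uninformative here; it does NOT by itself certify existence.

18·p = 1 ≈ 1.000000; existence NOT certified by the union bound.


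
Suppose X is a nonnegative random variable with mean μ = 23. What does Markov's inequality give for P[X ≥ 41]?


μ = E[X] = 23, a = 41.
Markov: P[X ≥ 41] ≤ μ/a = (23)/41 = 23/41.
Numerically: ≈ 0.56098.
(Since a = 41 > μ = 23.00000, the bound 23/41 is < 1 and informative.)

P[X ≥ 41] ≤ 23/41 ≈ 0.56098.


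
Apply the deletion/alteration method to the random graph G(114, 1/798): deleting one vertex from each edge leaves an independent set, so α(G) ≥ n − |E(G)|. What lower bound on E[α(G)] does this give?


E[|E(G)|] = C(114, 2)·p = 6441 · (1/798) = 113/14.
E[α(G)] ≥ n − E[|E(G)|] = 114 − 113/14 = 1483/14.
Numerically: ≈ 105.929.
(This is only a lower bound; the true E[α(G)] may be larger.)

E[α(G)] ≥ 1483/14 ≈ 105.929.


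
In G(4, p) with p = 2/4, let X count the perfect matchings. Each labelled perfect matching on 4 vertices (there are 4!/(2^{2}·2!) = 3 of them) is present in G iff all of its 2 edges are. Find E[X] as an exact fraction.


K_4 has 4!/(2^{2}·2!) = 3 labelled perfect matchings.
For each such perfect matching H, let X_H = 1 if all 2 edges of H are present in G. Then P[X_H = 1] = p^{2} = (1/2)^{2} = 1/4.
By linearity of expectation: E[X] = Σ_H E[X_H] = 3 · p^{2} = 3 · 1/4 = 3/4.
Numerically: E[X] ≈ 0.75.

E[X] = 3 · (1/2)^{2} = 3/4 ≈ 0.75.


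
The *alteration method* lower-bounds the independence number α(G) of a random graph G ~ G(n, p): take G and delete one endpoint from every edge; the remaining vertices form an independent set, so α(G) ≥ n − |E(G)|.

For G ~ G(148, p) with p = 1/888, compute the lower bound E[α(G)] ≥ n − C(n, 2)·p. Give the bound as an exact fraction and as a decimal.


E[|E(G)|] = C(148, 2)·p = 10878 · (1/888) = 49/4.
E[α(G)] ≥ n − E[|E(G)|] = 148 − 49/4 = 543/4.
Numerically: ≈ 135.75000.
(This is only a lower bound; the true E[α(G)] may be larger.)

E[α(G)] ≥ 543/4 ≈ 135.75000.


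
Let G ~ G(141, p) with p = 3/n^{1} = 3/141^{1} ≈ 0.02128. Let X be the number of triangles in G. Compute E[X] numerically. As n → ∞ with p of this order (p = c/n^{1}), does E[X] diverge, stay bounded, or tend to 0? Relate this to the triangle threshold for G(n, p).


Number of potential triangles: C(141, 3) = 457310.
Each occurs with probability p³ ≈ (0.02128)³ ≈ 9.631777e-06.
By linearity: E[X] = C(141, 3)·p³ ≈ 457310 · 9.631777e-06 ≈ 4.4047.
Here α = 1, so p = 3/n is exactly at the triangle threshold p ~ 1/n. Asymptotically E[X] → c³/6 = 3³/6 = 9/2 ≈ 4.5000, a bounded constant. In this regime the triangle count is asymptotically Poisson(c³/6).

E[X] ≈ 4.4047; in regime p = Θ(1/n^{1}) E[X] stays bounded (at the triangle threshold p ~ 1/n).


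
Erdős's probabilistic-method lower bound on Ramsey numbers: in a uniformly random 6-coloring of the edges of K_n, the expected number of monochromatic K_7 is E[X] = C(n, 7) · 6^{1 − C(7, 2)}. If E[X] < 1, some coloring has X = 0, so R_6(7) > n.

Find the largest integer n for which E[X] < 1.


We need C(n, 7) · 6^{1 − 21} < 1, i.e. C(n, 7) < 6^{21 − 1} = 3656158440062976.
Check values of n near the boundary:
  n = 565: C(565, 7) = 3513212521235560; 3513212521235560 < 3656158440062976? YES
  n = 566: C(566, 7) = 3557206237959440; 3557206237959440 < 3656158440062976? YES
  n = 567: C(567, 7) = 3601671315933933; 3601671315933933 < 3656158440062976? YES
  n = 568: C(568, 7) = 3646611956239704; 3646611956239704 < 3656158440062976? YES
  n = 569: C(569, 7) = 3692032389858348; 3692032389858348 < 3656158440062976? NO
  n = 570: C(570, 7) = 3737936877831720; 3737936877831720 < 3656158440062976? NO
The largest n with C(n, 7) < 3656158440062976 is n = 568 (where E[X] = 16882462760369/16926659444736 ≈ 0.99739). Hence R_6(7) > 568, i.e. R_6(7) ≥ 569.

Largest n = 568; hence R_6(7) > 568.


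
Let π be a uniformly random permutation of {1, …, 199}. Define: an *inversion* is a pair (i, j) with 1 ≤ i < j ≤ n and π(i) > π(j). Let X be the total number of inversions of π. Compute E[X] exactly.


Write X = Σ X_I over the C(199, 2) = 19701 pairs i < j, with X_I the indicator of one inversion.
There are 19701 indicators.
For each fixed pair i < j, the values π(i) and π(j) are two distinct elements of {1, …, 199} in uniformly random order; by symmetry P[π(i) > π(j)] = 1/2.
By linearity: E[X] = 19701 · (1/2) = C(199, 2) · (1/2) = 19701/2 = 19701/2 ≈ 9850.50000.

E[X] = 19701/2 = 9850.50000.


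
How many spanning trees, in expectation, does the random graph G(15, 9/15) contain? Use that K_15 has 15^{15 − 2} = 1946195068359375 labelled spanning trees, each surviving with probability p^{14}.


K_15 has 15^{15 − 2} = 1946195068359375 labelled spanning trees.
For each such spanning tree H, let X_H = 1 if all 14 edges of H are present in G. Then P[X_H = 1] = p^{14} = (3/5)^{14} = 4782969/6103515625.
By linearity of expectation: E[X] = Σ_H E[X_H] = 1946195068359375 · p^{14} = 1946195068359375 · 4782969/6103515625 = 7625597484987/5.
Numerically: E[X] ≈ 1.525e+12.

E[X] = 1946195068359375 · (3/5)^{14} = 7625597484987/5 ≈ 1.525e+12.


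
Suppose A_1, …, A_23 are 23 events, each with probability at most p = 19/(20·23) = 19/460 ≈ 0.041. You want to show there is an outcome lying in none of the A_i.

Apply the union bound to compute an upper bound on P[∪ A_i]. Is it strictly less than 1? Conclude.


Union bound: P[∪_{i=1}^{23} A_i] ≤ Σ_i P[A_i] ≤ 23·p = 23·(19/460) = 19/20.
Numerically: 19/20 ≈ 0.950.
Is 19/20 < 1? YES.
Since P[∪ A_i] ≤ 19/20 < 1, the complement has P[∩ A_i^c] ≥ 1 − 19/20 = 1/20 > 0, so some outcome avoids every A_i.

23·p = 19/20 ≈ 0.950; existence CERTIFIED by the union bound.


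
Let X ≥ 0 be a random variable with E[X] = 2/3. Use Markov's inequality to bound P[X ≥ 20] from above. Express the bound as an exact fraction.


μ = E[X] = 2/3, a = 20.
Markov: P[X ≥ 20] ≤ μ/a = (2/3)/20 = 1/30.
Numerically: ≈ 0.0333.
(Since a = 20 > μ = 0.6667, the bound 1/30 is < 1 and informative.)

P[X ≥ 20] ≤ 1/30 ≈ 0.0333.


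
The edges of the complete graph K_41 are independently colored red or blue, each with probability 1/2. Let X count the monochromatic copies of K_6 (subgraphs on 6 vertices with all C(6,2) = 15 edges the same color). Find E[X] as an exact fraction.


Let X = Σ_S X_S over the C(41, 6) = 4496388 subsets S of size 6, where X_S = 1 if the K_6 on S is monochromatic.
For a fixed S, the K_6 on S has C(6, 2) = 15 edges. P[all 15 edges red] = (1/2)^15, and likewise for blue, so P[monochromatic] = 2·(1/2)^15 = 2^{1 − 15} = 1/16384.
Summing: E[X] = C(41, 6) · 2^{1 − 15} = 4496388 · 1/16384 = 1124097/4096.
Numerically: E[X] ≈ 274.43774.

E[X] = C(41,6)·2^(1−C(6,2)) = 1124097/4096 ≈ 274.43774.


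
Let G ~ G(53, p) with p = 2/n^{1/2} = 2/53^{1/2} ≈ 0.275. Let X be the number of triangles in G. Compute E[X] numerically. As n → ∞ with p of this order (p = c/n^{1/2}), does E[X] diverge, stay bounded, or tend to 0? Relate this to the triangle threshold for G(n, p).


Number of potential triangles: C(53, 3) = 23426.
Each occurs with probability p³ ≈ (0.275)³ ≈ 2.07337e-02.
By linearity: E[X] = C(53, 3)·p³ ≈ 23426 · 2.07337e-02 ≈ 485.707.
Since α = 1/2 < 1, p = c/n^{1/2} ≫ 1/n is above the triangle threshold p ~ 1/n. Asymptotically E[X] ~ (c³/6)·n^{3(1−α)} = (2³/6)·n^{1.5} → ∞; triangles are abundant w.h.p.

E[X] ≈ 485.707; in regime p = Θ(1/n^{1/2}) E[X] diverges (above the triangle threshold p ~ 1/n).


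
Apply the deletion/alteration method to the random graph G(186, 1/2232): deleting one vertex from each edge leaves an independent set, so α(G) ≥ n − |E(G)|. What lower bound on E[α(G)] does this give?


E[|E(G)|] = C(186, 2)·p = 17205 · (1/2232) = 185/24.
E[α(G)] ≥ n − E[|E(G)|] = 186 − 185/24 = 4279/24.
Numerically: ≈ 178.29167.
(This is only a lower bound; the true E[α(G)] may be larger.)

E[α(G)] ≥ 4279/24 ≈ 178.29167.


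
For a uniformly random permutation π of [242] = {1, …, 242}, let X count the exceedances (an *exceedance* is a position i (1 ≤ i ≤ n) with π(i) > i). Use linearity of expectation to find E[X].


Write X = Σ_{i=1}^{242} X_i, where X_i = 1_{π(i) > i}.
For each fixed i, π(i) is uniform over {1, …, 242} (marginal of a uniform permutation), so P[π(i) > i] = (n − i)/n. Summing: Σ_{i=1}^{242} (n − i)/n = (0 + 1 + … + 241)/242 = 242(242 − 1)/(2·242) = (242 − 1)/2.
Hence E[X] = Σ_{i=1}^{242} (242 − i)/242 = 241/2 ≈ 120.50000.

E[X] = 241/2 = 120.50000.


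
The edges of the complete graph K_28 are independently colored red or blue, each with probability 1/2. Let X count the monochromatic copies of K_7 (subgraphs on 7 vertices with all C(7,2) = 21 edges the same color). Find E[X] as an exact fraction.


Let X = Σ_S X_S over the C(28, 7) = 1184040 subsets S of size 7, where X_S = 1 if the K_7 on S is monochromatic.
For a fixed S, the K_7 on S has C(7, 2) = 21 edges. P[all 21 edges red] = (1/2)^21, and likewise for blue, so P[monochromatic] = 2·(1/2)^21 = 2^{1 − 21} = 1/1048576.
Summing: E[X] = C(28, 7) · 2^{1 − 21} = 1184040 · 1/1048576 = 148005/131072.
Numerically: E[X] ≈ 1.12919.

E[X] = C(28,7)·2^(1−C(7,2)) = 148005/131072 ≈ 1.12919.


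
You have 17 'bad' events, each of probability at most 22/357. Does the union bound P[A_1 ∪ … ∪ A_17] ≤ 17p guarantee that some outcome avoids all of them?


Union bound: P[∪_{i=1}^{17} A_i] ≤ Σ_i P[A_i] ≤ 17·p = 17·(22/357) = 22/21.
Numerically: 22/21 ≈ 1.0476190.
Is 22/21 < 1? NO.
Since the bound 22/21 is ≥ 1, the union bound is uninformative here; it does NOT by itself certify existence.

17·p = 22/21 ≈ 1.0476190; existence NOT certified by the union bound.


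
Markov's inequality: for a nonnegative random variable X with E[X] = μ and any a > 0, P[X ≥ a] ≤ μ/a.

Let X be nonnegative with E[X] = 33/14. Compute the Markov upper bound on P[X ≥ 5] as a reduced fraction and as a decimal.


μ = E[X] = 33/14, a = 5.
Markov: P[X ≥ 5] ≤ μ/a = (33/14)/5 = 33/70.
Numerically: ≈ 0.4714.
(Since a = 5 > μ = 2.3571, the bound 33/70 is < 1 and informative.)

P[X ≥ 5] ≤ 33/70 ≈ 0.4714.


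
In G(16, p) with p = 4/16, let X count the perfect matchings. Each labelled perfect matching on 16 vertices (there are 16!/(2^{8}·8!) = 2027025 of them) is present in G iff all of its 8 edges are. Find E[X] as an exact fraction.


K_16 has 16!/(2^{8}·8!) = 2027025 labelled perfect matchings.
For each such perfect matching H, let X_H = 1 if all 8 edges of H are present in G. Then P[X_H = 1] = p^{8} = (1/4)^{8} = 1/65536.
By linearity: E[X] = Σ_H E[X_H] = 2027025 · p^{8} = 2027025 · 1/65536 = 2027025/65536.
Numerically: E[X] ≈ 30.9.

E[X] = 2027025 · (1/4)^{8} = 2027025/65536 ≈ 30.9.


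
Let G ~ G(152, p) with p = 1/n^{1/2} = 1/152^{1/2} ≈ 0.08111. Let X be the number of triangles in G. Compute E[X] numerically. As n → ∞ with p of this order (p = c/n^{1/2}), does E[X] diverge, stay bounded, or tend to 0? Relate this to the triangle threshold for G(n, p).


Number of potential triangles: C(152, 3) = 573800.
Each occurs with probability p³ ≈ (0.08111)³ ≈ 5.336231e-04.
By linearity: E[X] = C(152, 3)·p³ ≈ 573800 · 5.336231e-04 ≈ 306.1929.
Since α = 1/2 < 1, p = c/n^{1/2} ≫ 1/n is above the triangle threshold p ~ 1/n. Asymptotically E[X] ~ (c³/6)·n^{3(1−α)} = (1³/6)·n^{1.5} → ∞; triangles are abundant w.h.p.

E[X] ≈ 306.1929; in regime p = Θ(1/n^{1/2}) E[X] diverges (above the triangle threshold p ~ 1/n).


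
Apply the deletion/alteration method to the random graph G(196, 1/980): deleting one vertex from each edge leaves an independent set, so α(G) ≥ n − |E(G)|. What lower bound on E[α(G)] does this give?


E[|E(G)|] = C(196, 2)·p = 19110 · (1/980) = 39/2.
E[α(G)] ≥ n − E[|E(G)|] = 196 − 39/2 = 353/2.
Numerically: ≈ 176.5000.
(This is only a lower bound; the true E[α(G)] may be larger.)

E[α(G)] ≥ 353/2 ≈ 176.5000.


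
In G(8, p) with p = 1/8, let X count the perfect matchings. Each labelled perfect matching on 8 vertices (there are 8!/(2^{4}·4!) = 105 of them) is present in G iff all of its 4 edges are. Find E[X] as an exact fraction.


K_8 has 8!/(2^{4}·4!) = 105 labelled perfect matchings.
For each such perfect matching H, let X_H = 1 if all 4 edges of H are present in G. Then P[X_H = 1] = p^{4} = (1/8)^{4} = 1/4096.
By linearity: E[X] = Σ_H E[X_H] = 105 · p^{4} = 105 · 1/4096 = 105/4096.
Numerically: E[X] ≈ 0.0256.

E[X] = 105 · (1/8)^{4} = 105/4096 ≈ 0.0256.


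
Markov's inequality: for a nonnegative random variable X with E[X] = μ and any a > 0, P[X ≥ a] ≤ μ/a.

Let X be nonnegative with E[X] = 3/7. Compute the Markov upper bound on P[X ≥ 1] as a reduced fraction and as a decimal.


μ = E[X] = 3/7, a = 1.
Markov: P[X ≥ 1] ≤ μ/a = (3/7)/1 = 3/7.
Numerically: ≈ 0.4286.
(Since a = 1 > μ = 0.4286, the bound 3/7 is < 1 and informative.)

P[X ≥ 1] ≤ 3/7 ≈ 0.4286.


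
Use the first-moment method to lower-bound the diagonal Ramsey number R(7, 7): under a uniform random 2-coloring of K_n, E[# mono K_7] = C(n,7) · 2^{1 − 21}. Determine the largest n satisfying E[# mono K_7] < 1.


We need C(n, 7) · 2^{1 − 21} < 1, i.e. C(n, 7) < 2^{21 − 1} = 1048576.
Check values of n near the boundary:
  n = 23: C(23, 7) = 245157; 245157 < 1048576? YES
  n = 24: C(24, 7) = 346104; 346104 < 1048576? YES
  n = 25: C(25, 7) = 480700; 480700 < 1048576? YES
  n = 26: C(26, 7) = 657800; 657800 < 1048576? YES
  n = 27: C(27, 7) = 888030; 888030 < 1048576? YES
  n = 28: C(28, 7) = 1184040; 1184040 < 1048576? NO
  n = 29: C(29, 7) = 1560780; 1560780 < 1048576? NO
  n = 30: C(30, 7) = 2035800; 2035800 < 1048576? NO
The largest n with C(n, 7) < 1048576 is n = 27 (where E[X] = 444015/524288 ≈ 0.8469). Hence R(7, 7) > 27, i.e. R(7, 7) ≥ 28.

Largest n = 27; hence R(7, 7) > 27.


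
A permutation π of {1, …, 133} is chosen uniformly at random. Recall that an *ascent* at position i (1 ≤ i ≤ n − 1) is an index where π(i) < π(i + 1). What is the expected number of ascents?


Write X = Σ X_I over i = 1, …, 132, with X_I the indicator of one ascent.
There are 132 indicators.
For each fixed i, the pair (π(i), π(i+1)) is a uniformly random ordered pair of distinct values from {1, …, 133}; by symmetry P[π(i) < π(i+1)] = 1/2.
By linearity: E[X] = 132 · (1/2) = (133 − 1) · (1/2) = 66 ≈ 66.0000.

E[X] = 66 = 66.0000.


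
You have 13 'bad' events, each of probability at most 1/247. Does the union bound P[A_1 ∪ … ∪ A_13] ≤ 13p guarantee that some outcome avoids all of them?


Union bound: P[∪_{i=1}^{13} A_i] ≤ Σ_i P[A_i] ≤ 13·p = 13·(1/247) = 1/19.
Numerically: 1/19 ≈ 0.052632.
Is 1/19 < 1? YES.
Since P[∪ A_i] ≤ 1/19 < 1, the complement has P[∩ A_i^c] ≥ 1 − 1/19 = 18/19 > 0, so some outcome avoids every A_i.

13·p = 1/19 ≈ 0.052632; existence CERTIFIED by the union bound.


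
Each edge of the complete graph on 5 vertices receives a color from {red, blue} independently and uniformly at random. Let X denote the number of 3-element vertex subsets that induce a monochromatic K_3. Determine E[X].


Let X = Σ_S X_S over the C(5, 3) = 10 subsets S of size 3, where X_S = 1 if the K_3 on S is monochromatic.
For a fixed S, the K_3 on S has C(3, 2) = 3 edges. P[all 3 edges red] = (1/2)^3, and likewise for blue, so P[monochromatic] = 2·(1/2)^3 = 2^{1 − 3} = 1/4.
By linearity of expectation: E[X] = C(5, 3) · 2^{1 − 3} = 10 · 1/4 = 5/2.
Numerically: E[X] ≈ 2.500000.

E[X] = C(5,3)·2^(1−C(3,2)) = 5/2 ≈ 2.500000.


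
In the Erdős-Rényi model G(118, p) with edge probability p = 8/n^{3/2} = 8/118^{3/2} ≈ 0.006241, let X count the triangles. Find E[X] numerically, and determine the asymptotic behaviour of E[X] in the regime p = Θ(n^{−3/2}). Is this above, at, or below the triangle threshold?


Number of potential triangles: C(118, 3) = 266916.
Each occurs with probability p³ ≈ (0.006241)³ ≈ 2.431089e-07.
By linearity: E[X] = C(118, 3)·p³ ≈ 266916 · 2.431089e-07 ≈ 0.0649.
Since α = 3/2 > 1, p = c/n^{3/2} = o(1/n) is below the triangle threshold p ~ 1/n. Asymptotically E[X] ~ (c³/6)·n^{3(1−α)} = (8³/6)·n^{-1.5} → 0, so by Markov's inequality G has no triangles w.h.p.

E[X] ≈ 0.0649; in regime p = Θ(1/n^{3/2}) E[X] tends to 0 (below the triangle threshold p ~ 1/n).


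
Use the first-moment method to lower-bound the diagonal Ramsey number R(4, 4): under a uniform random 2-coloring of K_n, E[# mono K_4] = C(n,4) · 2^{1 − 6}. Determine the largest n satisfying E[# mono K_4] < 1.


We need C(n, 4) · 2^{1 − 6} < 1, i.e. C(n, 4) < 2^{6 − 1} = 32.
Check values of n near the boundary:
  n = 5: C(5, 4) = 5; 5 < 32? YES
  n = 6: C(6, 4) = 15; 15 < 32? YES
  n = 7: C(7, 4) = 35; 35 < 32? NO
  n = 8: C(8, 4) = 70; 70 < 32? NO
  n = 9: C(9, 4) = 126; 126 < 32? NO
The largest n with C(n, 4) < 32 is n = 6 (where E[X] = 15/32 ≈ 0.469). Hence R(4, 4) > 6, i.e. R(4, 4) ≥ 7.

Largest n = 6; hence R(4, 4) > 6.


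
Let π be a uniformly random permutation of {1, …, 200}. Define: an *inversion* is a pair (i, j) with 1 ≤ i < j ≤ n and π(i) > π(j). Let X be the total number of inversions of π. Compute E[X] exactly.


Write X = Σ X_I over the C(200, 2) = 19900 pairs i < j, with X_I the indicator of one inversion.
There are 19900 indicators.
For each fixed pair i < j, the values π(i) and π(j) are two distinct elements of {1, …, 200} in uniformly random order; by symmetry P[π(i) > π(j)] = 1/2.
By linearity: E[X] = 19900 · (1/2) = C(200, 2) · (1/2) = 19900/2 = 9950 ≈ 9950.000.

E[X] = 9950 = 9950.000.


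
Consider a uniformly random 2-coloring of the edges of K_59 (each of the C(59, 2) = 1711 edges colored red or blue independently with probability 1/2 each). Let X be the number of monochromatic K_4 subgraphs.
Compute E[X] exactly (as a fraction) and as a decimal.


Let X = Σ_S X_S over the C(59, 4) = 455126 subsets S of size 4, where X_S = 1 if the K_4 on S is monochromatic.
For a fixed S, the K_4 on S has C(4, 2) = 6 edges. P[all 6 edges red] = (1/2)^6, and likewise for blue, so P[monochromatic] = 2·(1/2)^6 = 2^{1 − 6} = 1/32.
By linearity of expectation: E[X] = C(59, 4) · 2^{1 − 6} = 455126 · 1/32 = 227563/16.
Numerically: E[X] ≈ 14222.687500.

E[X] = C(59,4)·2^(1−C(4,2)) = 227563/16 ≈ 14222.687500.


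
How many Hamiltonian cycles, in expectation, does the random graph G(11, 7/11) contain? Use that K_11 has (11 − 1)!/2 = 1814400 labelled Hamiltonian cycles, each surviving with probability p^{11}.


K_11 has (11 − 1)!/2 = 1814400 labelled Hamiltonian cycles.
For each such Hamiltonian cycle H, let X_H = 1 if all 11 edges of H are present in G. Then P[X_H = 1] = p^{11} = (7/11)^{11} = 1977326743/285311670611.
Summing the indicators: E[X] = Σ_H E[X_H] = 1814400 · p^{11} = 1814400 · 1977326743/285311670611 = 3587661642499200/285311670611.
Numerically: E[X] ≈ 12574.5.

E[X] = 1814400 · (7/11)^{11} = 3587661642499200/285311670611 ≈ 12574.5.


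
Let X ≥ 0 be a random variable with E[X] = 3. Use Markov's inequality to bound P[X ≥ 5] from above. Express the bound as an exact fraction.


μ = E[X] = 3, a = 5.
Markov: P[X ≥ 5] ≤ μ/a = (3)/5 = 3/5.
Numerically: ≈ 0.6000.
(Since a = 5 > μ = 3.0000, the bound 3/5 is < 1 and informative.)

P[X ≥ 5] ≤ 3/5 ≈ 0.6000.


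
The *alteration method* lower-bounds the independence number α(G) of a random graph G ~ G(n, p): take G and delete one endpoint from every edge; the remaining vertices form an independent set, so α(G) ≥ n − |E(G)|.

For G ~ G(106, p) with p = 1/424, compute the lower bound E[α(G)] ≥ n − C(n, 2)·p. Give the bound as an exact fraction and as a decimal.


E[|E(G)|] = C(106, 2)·p = 5565 · (1/424) = 105/8.
E[α(G)] ≥ n − E[|E(G)|] = 106 − 105/8 = 743/8.
Numerically: ≈ 92.875.
(This is only a lower bound; the true E[α(G)] may be larger.)

E[α(G)] ≥ 743/8 ≈ 92.875.


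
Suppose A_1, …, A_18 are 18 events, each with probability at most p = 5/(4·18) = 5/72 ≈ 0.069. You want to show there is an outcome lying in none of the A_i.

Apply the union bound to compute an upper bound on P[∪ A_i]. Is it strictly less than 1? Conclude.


Union bound: P[∪_{i=1}^{18} A_i] ≤ Σ_i P[A_i] ≤ 18·p = 18·(5/72) = 5/4.
Numerically: 5/4 ≈ 1.250.
Is 5/4 < 1? NO.
Since the bound 5/4 is ≥ 1, the union bound is uninformative here; it does NOT by itself certify existence.

18·p = 5/4 ≈ 1.250; existence NOT certified by the union bound.


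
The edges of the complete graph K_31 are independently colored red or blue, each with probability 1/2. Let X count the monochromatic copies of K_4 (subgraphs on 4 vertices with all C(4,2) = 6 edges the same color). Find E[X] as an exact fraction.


Let X = Σ_S X_S over the C(31, 4) = 31465 subsets S of size 4, where X_S = 1 if the K_4 on S is monochromatic.
For a fixed S, the K_4 on S has C(4, 2) = 6 edges. P[all 6 edges red] = (1/2)^6, and likewise for blue, so P[monochromatic] = 2·(1/2)^6 = 2^{1 − 6} = 1/32.
By linearity of expectation: E[X] = C(31, 4) · 2^{1 − 6} = 31465 · 1/32 = 31465/32.
Numerically: E[X] ≈ 983.281250.

E[X] = C(31,4)·2^(1−C(4,2)) = 31465/32 ≈ 983.281250.


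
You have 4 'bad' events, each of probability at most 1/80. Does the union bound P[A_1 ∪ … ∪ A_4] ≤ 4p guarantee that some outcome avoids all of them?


Union bound: P[∪_{i=1}^{4} A_i] ≤ Σ_i P[A_i] ≤ 4·p = 4·(1/80) = 1/20.
Numerically: 1/20 ≈ 0.0500000.
Is 1/20 < 1? YES.
Since P[∪ A_i] ≤ 1/20 < 1, the complement has P[∩ A_i^c] ≥ 1 − 1/20 = 19/20 > 0, so some outcome avoids every A_i.

4·p = 1/20 ≈ 0.0500000; existence CERTIFIED by the union bound.


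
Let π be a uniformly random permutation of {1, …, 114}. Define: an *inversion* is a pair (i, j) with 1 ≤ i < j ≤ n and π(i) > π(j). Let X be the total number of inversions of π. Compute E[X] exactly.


Write X = Σ X_I over the C(114, 2) = 6441 pairs i < j, with X_I the indicator of one inversion.
There are 6441 indicators.
For each fixed pair i < j, the values π(i) and π(j) are two distinct elements of {1, …, 114} in uniformly random order; by symmetry P[π(i) > π(j)] = 1/2.
By linearity: E[X] = 6441 · (1/2) = C(114, 2) · (1/2) = 6441/2 = 6441/2 ≈ 3220.5000.

E[X] = 6441/2 = 3220.5000.


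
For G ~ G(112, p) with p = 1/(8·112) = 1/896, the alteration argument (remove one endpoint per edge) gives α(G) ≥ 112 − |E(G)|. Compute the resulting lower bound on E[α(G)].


E[|E(G)|] = C(112, 2)·p = 6216 · (1/896) = 111/16.
E[α(G)] ≥ n − E[|E(G)|] = 112 − 111/16 = 1681/16.
Numerically: ≈ 105.0625.
(This is only a lower bound; the true E[α(G)] may be larger.)

E[α(G)] ≥ 1681/16 ≈ 105.0625.


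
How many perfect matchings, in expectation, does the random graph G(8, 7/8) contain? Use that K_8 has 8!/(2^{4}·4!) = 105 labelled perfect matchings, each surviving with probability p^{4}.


K_8 has 8!/(2^{4}·4!) = 105 labelled perfect matchings.
For each such perfect matching H, let X_H = 1 if all 4 edges of H are present in G. Then P[X_H = 1] = p^{4} = (7/8)^{4} = 2401/4096.
By linearity of expectation: E[X] = Σ_H E[X_H] = 105 · p^{4} = 105 · 2401/4096 = 252105/4096.
Numerically: E[X] ≈ 61.5491.

E[X] = 105 · (7/8)^{4} = 252105/4096 ≈ 61.5491.


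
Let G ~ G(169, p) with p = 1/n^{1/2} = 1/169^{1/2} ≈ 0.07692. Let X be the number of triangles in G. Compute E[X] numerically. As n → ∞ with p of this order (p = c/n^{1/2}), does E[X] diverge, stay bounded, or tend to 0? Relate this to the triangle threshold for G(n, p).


Number of potential triangles: C(169, 3) = 790244.
Each occurs with probability p³ ≈ (0.07692)³ ≈ 4.551661e-04.
By linearity: E[X] = C(169, 3)·p³ ≈ 790244 · 4.551661e-04 ≈ 359.6923.
Since α = 1/2 < 1, p = c/n^{1/2} ≫ 1/n is above the triangle threshold p ~ 1/n. Asymptotically E[X] ~ (c³/6)·n^{3(1−α)} = (1³/6)·n^{1.5} → ∞; triangles are abundant w.h.p.

E[X] ≈ 359.6923; in regime p = Θ(1/n^{1/2}) E[X] diverges (above the triangle threshold p ~ 1/n).


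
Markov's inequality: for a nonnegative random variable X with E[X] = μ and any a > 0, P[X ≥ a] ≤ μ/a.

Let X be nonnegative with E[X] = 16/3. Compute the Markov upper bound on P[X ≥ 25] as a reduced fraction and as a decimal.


μ = E[X] = 16/3, a = 25.
Markov: P[X ≥ 25] ≤ μ/a = (16/3)/25 = 16/75.
Numerically: ≈ 0.213333.
(Since a = 25 > μ = 5.333333, the bound 16/75 is < 1 and informative.)

P[X ≥ 25] ≤ 16/75 ≈ 0.213333.


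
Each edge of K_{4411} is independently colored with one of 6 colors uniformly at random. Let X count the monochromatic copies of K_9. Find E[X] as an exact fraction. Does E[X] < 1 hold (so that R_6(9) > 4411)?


E[X] = C(4411, 9) · 6^{1 − 36} = 1727920475134582415883601405 · 6^{−35} = 1727920475134582415883601405/1719070799748422591028658176.
As a reduced fraction: E[X] = 1727920475134582415883601405/1719070799748422591028658176 ≈ 1.0051.
Is E[X] < 1? NO.
Since E[X] ≥ 1, the first-moment bound is inconclusive at n = 4411; it does NOT by itself certify R_6(9) > 4411.

E[X] = 1727920475134582415883601405/1719070799748422591028658176 ≈ 1.0051; E[X] ≥ 1; first-moment method inconclusive here.


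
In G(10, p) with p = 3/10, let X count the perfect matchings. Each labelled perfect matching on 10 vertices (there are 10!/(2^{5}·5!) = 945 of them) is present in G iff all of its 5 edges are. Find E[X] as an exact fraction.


K_10 has 10!/(2^{5}·5!) = 945 labelled perfect matchings.
For each such perfect matching H, let X_H = 1 if all 5 edges of H are present in G. Then P[X_H = 1] = p^{5} = (3/10)^{5} = 243/100000.
Summing the indicators: E[X] = Σ_H E[X_H] = 945 · p^{5} = 945 · 243/100000 = 45927/20000.
Numerically: E[X] ≈ 2.296.

E[X] = 945 · (3/10)^{5} = 45927/20000 ≈ 2.296.


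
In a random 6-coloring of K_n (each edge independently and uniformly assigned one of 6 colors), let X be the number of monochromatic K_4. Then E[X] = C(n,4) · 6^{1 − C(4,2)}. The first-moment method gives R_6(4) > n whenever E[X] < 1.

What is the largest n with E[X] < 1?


We need C(n, 4) · 6^{1 − 6} < 1, i.e. C(n, 4) < 6^{6 − 1} = 7776.
Check values of n near the boundary:
  n = 16: C(16, 4) = 1820; 1820 < 7776? YES
  n = 17: C(17, 4) = 2380; 2380 < 7776? YES
  n = 18: C(18, 4) = 3060; 3060 < 7776? YES
  n = 19: C(19, 4) = 3876; 3876 < 7776? YES
  n = 20: C(20, 4) = 4845; 4845 < 7776? YES
  n = 21: C(21, 4) = 5985; 5985 < 7776? YES
  n = 22: C(22, 4) = 7315; 7315 < 7776? YES
  n = 23: C(23, 4) = 8855; 8855 < 7776? NO
The largest n with C(n, 4) < 7776 is n = 22 (where E[X] = 7315/7776 ≈ 0.94072). Hence R_6(4) > 22, i.e. R_6(4) ≥ 23.

Largest n = 22; hence R_6(4) > 22.


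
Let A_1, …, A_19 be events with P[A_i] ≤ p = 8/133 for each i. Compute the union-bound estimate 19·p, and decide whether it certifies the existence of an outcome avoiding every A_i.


Union bound: P[∪_{i=1}^{19} A_i] ≤ Σ_i P[A_i] ≤ 19·p = 19·(8/133) = 8/7.
Numerically: 8/7 ≈ 1.142857.
Is 8/7 < 1? NO.
Since the bound 8/7 is ≥ 1, the union bound is uninformative here; it does NOT by itself certify existence.

19·p = 8/7 ≈ 1.142857; existence NOT certified by the union bound.
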